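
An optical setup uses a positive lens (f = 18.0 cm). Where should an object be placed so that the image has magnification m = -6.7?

20.7 cm

m = −d_i/d_o ⇒ d_i = −m·d_o.
1/f = 1/d_o + 1/d_i = 1/d_o − 1/(m·d_o) = (1 − 1/m)/d_o, so d_o = f(1 − 1/m) = (18.00)(1 − 1/(-6.7)) = 20.7 cm.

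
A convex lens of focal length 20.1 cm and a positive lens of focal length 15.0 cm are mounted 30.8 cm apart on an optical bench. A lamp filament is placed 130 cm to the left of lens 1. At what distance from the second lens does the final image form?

Lens 1: 1/d_i1 = 1/f₁ − 1/d_o1 = 1/(20.1) − 1/(130) = 0.04206, so d_i1 = 23.78 cm.
The intermediate image is 23.78 cm to the right of lens 1, which is 30.8 − (23.78) = 7.020 cm to the left of lens 2, so d_o2 = +7.020 cm.
Lens 2: 1/d_i2 = 1/f₂ − 1/d_o2 = 1/(15.0) − 1/(7.020) = -0.07578, so d_i2 = -13.2 cm.
The final image is virtual, 13.2 cm to the left of lens 2 (overall magnification ≈ -0.34).

13.2 cm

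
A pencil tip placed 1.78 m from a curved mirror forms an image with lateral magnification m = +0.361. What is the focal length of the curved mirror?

f = -1.01 m (convex)

m = −d_i/d_o ⇒ d_i = −m·d_o = −(+0.361)·(1.78) = -0.6426 m.
1/f = 1/d_o + 1/d_i = 1/(1.78) + 1/(-0.6426) = -0.9944, so f = -1.01 m.
Since f is negative, the curved mirror is convex.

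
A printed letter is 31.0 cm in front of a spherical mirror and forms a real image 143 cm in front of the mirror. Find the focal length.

Real image ⇒ d_i = +143 cm.
1/f = 1/d_o + 1/d_i = 1/(31.0) + 1/(143) = 0.03925, so f = 25.5 cm.
Since f is positive, the spherical mirror is concave.

f = 25.5 cm (concave)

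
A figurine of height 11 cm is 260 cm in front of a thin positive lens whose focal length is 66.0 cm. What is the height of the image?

3.74 cm

1/d_i = 1/f − 1/d_o = 1/(66.00) − 1/(260) = 0.01131, so d_i = 88.45 cm.
m = −d_i/d_o = -0.3402.
|h_i| = |m|·h_o = 0.3402 × 11 = 3.74 cm. The image is real, inverted and reduced, on the far side of the lens.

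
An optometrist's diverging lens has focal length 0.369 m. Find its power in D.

P = -2.71 D

For a diverging lens, f = −0.369 m.
P = 1/f = 1/(-0.369 m) = -2.71 D.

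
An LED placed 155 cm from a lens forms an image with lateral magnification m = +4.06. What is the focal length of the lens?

f = 206 cm (converging)

m = −d_i/d_o ⇒ d_i = −m·d_o = −(+4.06)·(155) = -629.3 cm.
1/f = 1/d_o + 1/d_i = 1/(155) + 1/(-629.3) = 0.004863, so f = 206 cm.
Since f is positive, the lens is converging.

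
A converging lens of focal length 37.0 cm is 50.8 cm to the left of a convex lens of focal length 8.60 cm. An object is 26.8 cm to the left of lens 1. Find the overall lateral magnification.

m = -0.224

Lens 1: 1/d_i1 = 1/(37.0) − 1/(26.8) = -0.01029, so d_i1 = -97.22 cm; m₁ = −d_i1/d_o1 = +3.628.
d_o2 = 50.8 − (-97.22) = 148.0 cm.
Lens 2: 1/d_i2 = 1/(8.60) − 1/(148.0) = 0.1095, so d_i2 = 9.131 cm; m₂ = −d_i2/d_o2 = -0.06169.
m = m₁·m₂ = (+3.628)(-0.06169) = -0.224.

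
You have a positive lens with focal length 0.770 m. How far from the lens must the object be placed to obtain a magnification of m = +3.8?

m = −d_i/d_o ⇒ d_i = −m·d_o.
1/f = 1/d_o + 1/d_i = 1/d_o − 1/(m·d_o) = (1 − 1/m)/d_o, so d_o = f(1 − 1/m) = (0.7700)(1 − 1/(+3.8)) = 0.567 m.

0.567 m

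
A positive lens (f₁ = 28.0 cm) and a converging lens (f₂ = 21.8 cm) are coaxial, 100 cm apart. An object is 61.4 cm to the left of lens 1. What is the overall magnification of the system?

Lens 1: 1/d_i1 = 1/(28.0) − 1/(61.4) = 0.01943, so d_i1 = 51.47 cm; m₁ = −d_i1/d_o1 = -0.8383.
d_o2 = 100 − (51.47) = 48.53 cm.
Lens 2: 1/d_i2 = 1/(21.8) − 1/(48.53) = 0.02527, so d_i2 = 39.58 cm; m₂ = −d_i2/d_o2 = -0.8156.
m = m₁·m₂ = (-0.8383)(-0.8156) = +0.684.

m = +0.684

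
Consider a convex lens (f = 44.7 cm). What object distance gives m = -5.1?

m = −d_i/d_o ⇒ d_i = −m·d_o.
1/f = 1/d_o + 1/d_i = 1/d_o − 1/(m·d_o) = (1 − 1/m)/d_o, so d_o = f(1 − 1/m) = (44.70)(1 − 1/(-5.1)) = 53.5 cm.

53.5 cm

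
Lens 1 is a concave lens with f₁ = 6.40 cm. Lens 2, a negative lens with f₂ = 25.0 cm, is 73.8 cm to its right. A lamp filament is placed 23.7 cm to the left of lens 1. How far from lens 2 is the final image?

19.0 cm

Lens 1 is diverging, so f₁ = −6.40 cm.
Lens 1: 1/d_i1 = 1/f₁ − 1/d_o1 = 1/(-6.40) − 1/(23.7) = -0.1984, so d_i1 = -5.039 cm.
The intermediate image is 5.039 cm to the left of lens 1 (virtual), which is 73.8 − (-5.039) = 78.84 cm to the left of lens 2, so d_o2 = +78.84 cm.
Lens 2 is diverging, so f₂ = −25.0 cm.
Lens 2: 1/d_i2 = 1/f₂ − 1/d_o2 = 1/(-25.0) − 1/(78.84) = -0.05268, so d_i2 = -19.0 cm.
The final image is virtual, 19.0 cm to the left of lens 2 (overall magnification ≈ 0.051).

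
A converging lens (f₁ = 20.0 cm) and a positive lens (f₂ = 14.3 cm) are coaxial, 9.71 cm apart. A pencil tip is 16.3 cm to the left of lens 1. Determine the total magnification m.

Lens 1: 1/d_i1 = 1/(20.0) − 1/(16.3) = -0.01135, so d_i1 = -88.11 cm; m₁ = −d_i1/d_o1 = +5.406.
d_o2 = 9.71 − (-88.11) = 97.82 cm.
Lens 2: 1/d_i2 = 1/(14.3) − 1/(97.82) = 0.05971, so d_i2 = 16.75 cm; m₂ = −d_i2/d_o2 = -0.1712.
m = m₁·m₂ = (+5.406)(-0.1712) = -0.926.

m = -0.926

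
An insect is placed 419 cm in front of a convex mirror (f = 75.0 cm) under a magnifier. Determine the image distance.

63.6 cm

For a convex mirror, f = -75.0 cm.
Mirror equation: 1/v = 1/f − 1/u = 1/(-75.00) − 1/(419) = -0.01333 − 0.002387 = -0.01572, so v = -63.6 cm.
The image is virtual, upright and reduced, behind the mirror.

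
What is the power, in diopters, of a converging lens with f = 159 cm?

P = +0.629 D

f = 159 cm = 1.59 m.
P = 1/f = 1/(1.59 m) = +0.629 D.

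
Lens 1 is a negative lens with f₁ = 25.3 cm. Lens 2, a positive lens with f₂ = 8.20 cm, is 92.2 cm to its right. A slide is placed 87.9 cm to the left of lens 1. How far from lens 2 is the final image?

8.85 cm

Lens 1 is diverging, so f₁ = −25.3 cm.
Lens 1: 1/d_i1 = 1/f₁ − 1/d_o1 = 1/(-25.3) − 1/(87.9) = -0.05090, so d_i1 = -19.65 cm.
The intermediate image is 19.65 cm to the left of lens 1 (virtual), which is 92.2 − (-19.65) = 111.8 cm to the left of lens 2, so d_o2 = +111.8 cm.
Lens 2: 1/d_i2 = 1/f₂ − 1/d_o2 = 1/(8.20) − 1/(111.8) = 0.1130, so d_i2 = 8.85 cm.
The final image is real, 8.85 cm to the right of lens 2 (overall magnification ≈ -0.018).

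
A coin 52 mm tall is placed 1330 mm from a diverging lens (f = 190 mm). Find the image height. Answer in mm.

For a diverging lens, f = -190 mm.
1/d_i = 1/f − 1/d_o = 1/(-190.0) − 1/(1330) = -0.006015, so d_i = -166.2 mm.
m = −d_i/d_o = +0.1250.
|h_i| = |m|·h_o = 0.1250 × 52 = 6.50 mm. The image is virtual, upright and reduced, on the same side as the object.

6.50 mm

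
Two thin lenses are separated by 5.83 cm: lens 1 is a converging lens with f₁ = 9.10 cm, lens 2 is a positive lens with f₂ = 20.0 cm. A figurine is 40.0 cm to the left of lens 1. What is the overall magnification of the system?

m = -0.227

Lens 1: 1/d_i1 = 1/(9.10) − 1/(40.0) = 0.08489, so d_i1 = 11.78 cm; m₁ = −d_i1/d_o1 = -0.2945.
d_o2 = 5.83 − (11.78) = -5.950 cm (virtual object).
Lens 2: 1/d_i2 = 1/(20.0) − 1/(-5.950) = 0.2181, so d_i2 = 4.586 cm; m₂ = −d_i2/d_o2 = +0.7707.
m = m₁·m₂ = (-0.2945)(+0.7707) = -0.227.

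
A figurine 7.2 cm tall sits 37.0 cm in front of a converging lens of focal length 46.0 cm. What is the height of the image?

36.8 cm

1/d_i = 1/f − 1/d_o = 1/(46.00) − 1/(37.0) = -0.005288, so d_i = -189.1 cm.
m = −d_i/d_o = +5.111.
|h_i| = |m|·h_o = 5.111 × 7.2 = 36.8 cm. The image is virtual, upright and enlarged, on the same side as the object.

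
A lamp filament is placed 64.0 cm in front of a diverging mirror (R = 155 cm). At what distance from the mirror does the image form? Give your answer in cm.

35.1 cm

f = R/2 = 155/2 = 77.50 cm; for a diverging mirror, f = -77.50 cm.
Mirror equation: 1/d_i = 1/f − 1/d_o = 1/(-77.50) − 1/(64.0) = -0.01290 − 0.01562 = -0.02853, so d_i = -35.1 cm.
The image is virtual, upright and reduced, behind the mirror.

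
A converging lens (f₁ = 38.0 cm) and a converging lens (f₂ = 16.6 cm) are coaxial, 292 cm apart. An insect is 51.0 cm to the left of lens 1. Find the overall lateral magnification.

Lens 1: 1/d_i1 = 1/(38.0) − 1/(51.0) = 0.006708, so d_i1 = 149.1 cm; m₁ = −d_i1/d_o1 = -2.924.
d_o2 = 292 − (149.1) = 142.9 cm.
Lens 2: 1/d_i2 = 1/(16.6) − 1/(142.9) = 0.05324, so d_i2 = 18.78 cm; m₂ = −d_i2/d_o2 = -0.1314.
m = m₁·m₂ = (-2.924)(-0.1314) = +0.384.

m = +0.384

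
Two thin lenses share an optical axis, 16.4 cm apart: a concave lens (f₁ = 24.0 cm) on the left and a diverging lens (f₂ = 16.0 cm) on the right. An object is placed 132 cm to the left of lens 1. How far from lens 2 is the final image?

11.1 cm

Lens 1 is diverging, so f₁ = −24.0 cm.
Lens 1: 1/d_i1 = 1/f₁ − 1/d_o1 = 1/(-24.0) − 1/(132) = -0.04924, so d_i1 = -20.31 cm.
The intermediate image is 20.31 cm to the left of lens 1 (virtual), which is 16.4 − (-20.31) = 36.71 cm to the left of lens 2, so d_o2 = +36.71 cm.
Lens 2 is diverging, so f₂ = −16.0 cm.
Lens 2: 1/d_i2 = 1/f₂ − 1/d_o2 = 1/(-16.0) − 1/(36.71) = -0.08974, so d_i2 = -11.1 cm.
The final image is virtual, 11.1 cm to the left of lens 2 (overall magnification ≈ 0.047).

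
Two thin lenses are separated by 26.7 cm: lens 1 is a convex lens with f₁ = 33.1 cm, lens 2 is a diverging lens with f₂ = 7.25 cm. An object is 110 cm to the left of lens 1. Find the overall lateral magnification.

Lens 1: 1/d_i1 = 1/(33.1) − 1/(110) = 0.02112, so d_i1 = 47.35 cm; m₁ = −d_i1/d_o1 = -0.4305.
d_o2 = 26.7 − (47.35) = -20.65 cm (virtual object).
f₂ = −7.25 cm (diverging).
Lens 2: 1/d_i2 = 1/(-7.25) − 1/(-20.65) = -0.08950, so d_i2 = -11.17 cm; m₂ = −d_i2/d_o2 = -0.5410.
m = m₁·m₂ = (-0.4305)(-0.5410) = +0.233.

m = +0.233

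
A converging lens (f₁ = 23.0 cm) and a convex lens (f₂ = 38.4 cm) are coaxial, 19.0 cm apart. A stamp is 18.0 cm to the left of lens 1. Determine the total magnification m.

Lens 1: 1/d_i1 = 1/(23.0) − 1/(18.0) = -0.01208, so d_i1 = -82.80 cm; m₁ = −d_i1/d_o1 = +4.600.
d_o2 = 19.0 − (-82.80) = 101.8 cm.
Lens 2: 1/d_i2 = 1/(38.4) − 1/(101.8) = 0.01622, so d_i2 = 61.66 cm; m₂ = −d_i2/d_o2 = -0.6057.
m = m₁·m₂ = (+4.600)(-0.6057) = -2.79.

m = -2.79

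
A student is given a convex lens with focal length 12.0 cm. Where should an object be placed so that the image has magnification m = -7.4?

m = −d_i/d_o ⇒ d_i = −m·d_o.
1/f = 1/d_o + 1/d_i = 1/d_o − 1/(m·d_o) = (1 − 1/m)/d_o, so d_o = f(1 − 1/m) = (12.00)(1 − 1/(-7.4)) = 13.6 cm.

13.6 cm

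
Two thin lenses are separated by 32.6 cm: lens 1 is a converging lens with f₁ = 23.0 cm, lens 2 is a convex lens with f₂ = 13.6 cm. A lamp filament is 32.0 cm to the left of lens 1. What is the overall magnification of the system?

m = -0.554

Lens 1: 1/d_i1 = 1/(23.0) − 1/(32.0) = 0.01223, so d_i1 = 81.78 cm; m₁ = −d_i1/d_o1 = -2.556.
d_o2 = 32.6 − (81.78) = -49.18 cm (virtual object).
Lens 2: 1/d_i2 = 1/(13.6) − 1/(-49.18) = 0.09386, so d_i2 = 10.65 cm; m₂ = −d_i2/d_o2 = +0.2166.
m = m₁·m₂ = (-2.556)(+0.2166) = -0.554.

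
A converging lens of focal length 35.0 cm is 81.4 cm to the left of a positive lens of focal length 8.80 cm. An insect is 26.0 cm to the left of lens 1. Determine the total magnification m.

m = -0.197

Lens 1: 1/d_i1 = 1/(35.0) − 1/(26.0) = -0.009890, so d_i1 = -101.1 cm; m₁ = −d_i1/d_o1 = +3.888.
d_o2 = 81.4 − (-101.1) = 182.5 cm.
Lens 2: 1/d_i2 = 1/(8.80) − 1/(182.5) = 0.1082, so d_i2 = 9.246 cm; m₂ = −d_i2/d_o2 = -0.05066.
m = m₁·m₂ = (+3.888)(-0.05066) = -0.197.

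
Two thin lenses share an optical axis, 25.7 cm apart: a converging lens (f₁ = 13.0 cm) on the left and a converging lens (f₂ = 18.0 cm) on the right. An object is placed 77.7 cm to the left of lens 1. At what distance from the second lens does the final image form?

23.0 cm

Lens 1: 1/d_i1 = 1/f₁ − 1/d_o1 = 1/(13.0) − 1/(77.7) = 0.06405, so d_i1 = 15.61 cm.
The intermediate image is 15.61 cm to the right of lens 1, which is 25.7 − (15.61) = 10.09 cm to the left of lens 2, so d_o2 = +10.09 cm.
Lens 2: 1/d_i2 = 1/f₂ − 1/d_o2 = 1/(18.0) − 1/(10.09) = -0.04355, so d_i2 = -23.0 cm.
The final image is virtual, 23.0 cm to the left of lens 2 (overall magnification ≈ -0.46).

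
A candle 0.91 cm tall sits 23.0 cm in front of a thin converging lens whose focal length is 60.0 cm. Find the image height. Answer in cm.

1/d_i = 1/f − 1/d_o = 1/(60.00) − 1/(23.0) = -0.02681, so d_i = -37.30 cm.
m = −d_i/d_o = +1.622.
|h_i| = |m|·h_o = 1.622 × 0.91 = 1.48 cm. The image is virtual, upright and enlarged, on the same side as the object.

1.48 cm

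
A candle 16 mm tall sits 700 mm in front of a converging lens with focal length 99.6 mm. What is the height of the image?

1/d_i = 1/f − 1/d_o = 1/(99.60) − 1/(700) = 0.008612, so d_i = 116.1 mm.
m = −d_i/d_o = -0.1659.
|h_i| = |m|·h_o = 0.1659 × 16 = 2.65 mm. The image is real, inverted and reduced, on the far side of the lens.

2.65 mm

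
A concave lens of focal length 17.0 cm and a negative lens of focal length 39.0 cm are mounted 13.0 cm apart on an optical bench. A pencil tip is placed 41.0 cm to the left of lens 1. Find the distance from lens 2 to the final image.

Lens 1 is diverging, so f₁ = −17.0 cm.
Lens 1: 1/d_i1 = 1/f₁ − 1/d_o1 = 1/(-17.0) − 1/(41.0) = -0.08321, so d_i1 = -12.02 cm.
The intermediate image is 12.02 cm to the left of lens 1 (virtual), which is 13.0 − (-12.02) = 25.02 cm to the left of lens 2, so d_o2 = +25.02 cm.
Lens 2 is diverging, so f₂ = −39.0 cm.
Lens 2: 1/d_i2 = 1/f₂ − 1/d_o2 = 1/(-39.0) − 1/(25.02) = -0.06561, so d_i2 = -15.2 cm.
The final image is virtual, 15.2 cm to the left of lens 2 (overall magnification ≈ 0.18).

15.2 cm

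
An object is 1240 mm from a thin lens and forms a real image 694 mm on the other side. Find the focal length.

Real image ⇒ d_i = +694 mm.
1/f = 1/d_o + 1/d_i = 1/(1240) + 1/(694) = 0.002247, so f = 445 mm.
Since f is positive, the thin lens is converging.

f = 445 mm (converging)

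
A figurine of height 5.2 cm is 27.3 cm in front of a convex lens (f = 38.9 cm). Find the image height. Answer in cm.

17.4 cm

1/d_i = 1/f − 1/d_o = 1/(38.90) − 1/(27.3) = -0.01092, so d_i = -91.55 cm.
m = −d_i/d_o = +3.353.
|h_i| = |m|·h_o = 3.353 × 5.2 = 17.4 cm. The image is virtual, upright and enlarged, on the same side as the object.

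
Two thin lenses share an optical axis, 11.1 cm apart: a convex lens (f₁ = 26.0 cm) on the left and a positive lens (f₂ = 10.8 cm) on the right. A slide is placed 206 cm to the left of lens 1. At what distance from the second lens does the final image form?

Lens 1: 1/d_i1 = 1/f₁ − 1/d_o1 = 1/(26.0) − 1/(206) = 0.03361, so d_i1 = 29.76 cm.
The intermediate image is 29.76 cm to the right of lens 1, which lies 18.66 cm to the right of lens 2 — a virtual object — so d_o2 = −18.66 cm.
Lens 2: 1/d_i2 = 1/f₂ − 1/d_o2 = 1/(10.8) − 1/(-18.66) = 0.1462, so d_i2 = 6.84 cm.
The final image is real, 6.84 cm to the right of lens 2 (overall magnification ≈ -0.053).

6.84 cm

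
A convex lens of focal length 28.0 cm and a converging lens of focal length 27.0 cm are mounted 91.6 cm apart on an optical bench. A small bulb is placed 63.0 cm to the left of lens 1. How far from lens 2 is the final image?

78.3 cm

Lens 1: 1/d_i1 = 1/f₁ − 1/d_o1 = 1/(28.0) − 1/(63.0) = 0.01984, so d_i1 = 50.40 cm.
The intermediate image is 50.40 cm to the right of lens 1, which is 91.6 − (50.40) = 41.20 cm to the left of lens 2, so d_o2 = +41.20 cm.
Lens 2: 1/d_i2 = 1/f₂ − 1/d_o2 = 1/(27.0) − 1/(41.20) = 0.01277, so d_i2 = 78.3 cm.
The final image is real, 78.3 cm to the right of lens 2 (overall magnification ≈ 1.5).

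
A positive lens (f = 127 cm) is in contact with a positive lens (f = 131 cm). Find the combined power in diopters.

P₁ = 1/f₁ = 1/(1.27 m) = +0.7874 D; P₂ = 1/f₂ = 1/(1.31 m) = +0.7634 D.
For thin lenses in contact, P = P₁ + P₂ = (+0.7874) + (+0.7634) = +1.55 D.

P = +1.55 D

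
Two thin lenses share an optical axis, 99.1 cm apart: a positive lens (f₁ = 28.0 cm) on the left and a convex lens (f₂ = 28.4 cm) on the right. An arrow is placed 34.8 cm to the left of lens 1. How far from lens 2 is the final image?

Lens 1: 1/d_i1 = 1/f₁ − 1/d_o1 = 1/(28.0) − 1/(34.8) = 0.006979, so d_i1 = 143.3 cm.
The intermediate image is 143.3 cm to the right of lens 1, which lies 44.20 cm to the right of lens 2 — a virtual object — so d_o2 = −44.20 cm.
Lens 2: 1/d_i2 = 1/f₂ − 1/d_o2 = 1/(28.4) − 1/(-44.20) = 0.05784, so d_i2 = 17.3 cm.
The final image is real, 17.3 cm to the right of lens 2 (overall magnification ≈ -1.6).

17.3 cm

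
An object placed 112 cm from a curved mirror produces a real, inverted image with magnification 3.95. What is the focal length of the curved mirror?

m = −d_i/d_o ⇒ d_i = −m·d_o = −(-3.95)·(112) = 442.4 cm.
1/f = 1/d_o + 1/d_i = 1/(112) + 1/(442.4) = 0.01119, so f = 89.4 cm.
Since f is positive, the curved mirror is concave.

f = 89.4 cm (concave)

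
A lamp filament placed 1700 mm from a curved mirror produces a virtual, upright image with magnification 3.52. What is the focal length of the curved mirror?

m = −d_i/d_o ⇒ d_i = −m·d_o = −(+3.52)·(1700) = -5984 mm.
1/f = 1/d_o + 1/d_i = 1/(1700) + 1/(-5984) = 0.0004211, so f = 2370 mm.
Since f is positive, the curved mirror is concave.

f = 2370 mm (concave)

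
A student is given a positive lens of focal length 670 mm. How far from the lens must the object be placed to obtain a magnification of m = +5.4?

546 mm

m = −d_i/d_o ⇒ d_i = −m·d_o.
1/f = 1/d_o + 1/d_i = 1/d_o − 1/(m·d_o) = (1 − 1/m)/d_o, so d_o = f(1 − 1/m) = (670.0)(1 − 1/(+5.4)) = 546 mm.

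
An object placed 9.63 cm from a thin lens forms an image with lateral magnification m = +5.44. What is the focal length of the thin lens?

f = 11.8 cm (converging)

m = −d_i/d_o ⇒ d_i = −m·d_o = −(+5.44)·(9.63) = -52.39 cm.
1/f = 1/d_o + 1/d_i = 1/(9.63) + 1/(-52.39) = 0.08475, so f = 11.8 cm.
Since f is positive, the thin lens is converging.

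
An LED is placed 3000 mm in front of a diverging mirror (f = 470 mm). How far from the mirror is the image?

406 mm

For a diverging mirror, f = -470 mm.
Mirror equation: 1/v = 1/f − 1/u = 1/(-470.0) − 1/(3000) = -0.002128 − 0.0003333 = -0.002461, so v = -406 mm.
The image is virtual, upright and reduced, behind the mirror.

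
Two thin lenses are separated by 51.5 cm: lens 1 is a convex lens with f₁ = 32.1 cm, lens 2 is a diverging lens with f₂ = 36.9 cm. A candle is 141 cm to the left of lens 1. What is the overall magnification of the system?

Lens 1: 1/d_i1 = 1/(32.1) − 1/(141) = 0.02406, so d_i1 = 41.56 cm; m₁ = −d_i1/d_o1 = -0.2948.
d_o2 = 51.5 − (41.56) = 9.940 cm.
f₂ = −36.9 cm (diverging).
Lens 2: 1/d_i2 = 1/(-36.9) − 1/(9.940) = -0.1277, so d_i2 = -7.831 cm; m₂ = −d_i2/d_o2 = +0.7878.
m = m₁·m₂ = (-0.2948)(+0.7878) = -0.232.

m = -0.232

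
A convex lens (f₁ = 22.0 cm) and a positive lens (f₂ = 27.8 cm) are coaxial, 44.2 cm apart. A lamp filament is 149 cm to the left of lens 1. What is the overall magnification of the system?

Lens 1: 1/d_i1 = 1/(22.0) − 1/(149) = 0.03874, so d_i1 = 25.81 cm; m₁ = −d_i1/d_o1 = -0.1732.
d_o2 = 44.2 − (25.81) = 18.39 cm.
Lens 2: 1/d_i2 = 1/(27.8) − 1/(18.39) = -0.01841, so d_i2 = -54.33 cm; m₂ = −d_i2/d_o2 = +2.954.
m = m₁·m₂ = (-0.1732)(+2.954) = -0.512.

m = -0.512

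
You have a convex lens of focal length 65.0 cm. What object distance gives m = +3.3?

m = −d_i/d_o ⇒ d_i = −m·d_o.
1/f = 1/d_o + 1/d_i = 1/d_o − 1/(m·d_o) = (1 − 1/m)/d_o, so d_o = f(1 − 1/m) = (65.00)(1 − 1/(+3.3)) = 45.3 cm.

45.3 cm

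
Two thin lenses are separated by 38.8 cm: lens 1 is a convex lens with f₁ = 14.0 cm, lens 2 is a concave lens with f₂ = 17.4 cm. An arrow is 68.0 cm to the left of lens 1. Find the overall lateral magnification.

m = -0.117

Lens 1: 1/d_i1 = 1/(14.0) − 1/(68.0) = 0.05672, so d_i1 = 17.63 cm; m₁ = −d_i1/d_o1 = -0.2593.
d_o2 = 38.8 − (17.63) = 21.17 cm.
f₂ = −17.4 cm (diverging).
Lens 2: 1/d_i2 = 1/(-17.4) − 1/(21.17) = -0.1047, so d_i2 = -9.550 cm; m₂ = −d_i2/d_o2 = +0.4511.
m = m₁·m₂ = (-0.2593)(+0.4511) = -0.117.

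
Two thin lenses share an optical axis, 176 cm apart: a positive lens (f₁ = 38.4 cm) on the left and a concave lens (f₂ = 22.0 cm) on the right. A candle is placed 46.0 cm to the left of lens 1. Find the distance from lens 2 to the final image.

Lens 1: 1/d_i1 = 1/f₁ − 1/d_o1 = 1/(38.4) − 1/(46.0) = 0.004303, so d_i1 = 232.4 cm.
The intermediate image is 232.4 cm to the right of lens 1, which lies 56.40 cm to the right of lens 2 — a virtual object — so d_o2 = −56.40 cm.
Lens 2 is diverging, so f₂ = −22.0 cm.
Lens 2: 1/d_i2 = 1/f₂ − 1/d_o2 = 1/(-22.0) − 1/(-56.40) = -0.02772, so d_i2 = -36.1 cm.
The final image is virtual, 36.1 cm to the left of lens 2 (overall magnification ≈ 3.2).

36.1 cm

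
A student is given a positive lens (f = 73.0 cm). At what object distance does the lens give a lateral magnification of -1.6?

m = −d_i/d_o ⇒ d_i = −m·d_o.
1/f = 1/d_o + 1/d_i = 1/d_o − 1/(m·d_o) = (1 − 1/m)/d_o, so d_o = f(1 − 1/m) = (73.00)(1 − 1/(-1.6)) = 119 cm.

119 cm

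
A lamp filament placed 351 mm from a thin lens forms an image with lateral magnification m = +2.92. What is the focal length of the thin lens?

f = 534 mm (converging)

m = −d_i/d_o ⇒ d_i = −m·d_o = −(+2.92)·(351) = -1025 mm.
1/f = 1/d_o + 1/d_i = 1/(351) + 1/(-1025) = 0.001873, so f = 534 mm.
Since f is positive, the thin lens is converging.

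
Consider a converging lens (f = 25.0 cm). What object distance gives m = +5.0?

m = −d_i/d_o ⇒ d_i = −m·d_o.
1/f = 1/d_o + 1/d_i = 1/d_o − 1/(m·d_o) = (1 − 1/m)/d_o, so d_o = f(1 − 1/m) = (25.00)(1 − 1/(+5.0)) = 20.0 cm.

20.0 cm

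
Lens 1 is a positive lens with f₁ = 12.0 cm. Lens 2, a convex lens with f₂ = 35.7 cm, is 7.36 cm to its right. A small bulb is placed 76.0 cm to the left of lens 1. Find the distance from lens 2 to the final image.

Lens 1: 1/d_i1 = 1/f₁ − 1/d_o1 = 1/(12.0) − 1/(76.0) = 0.07018, so d_i1 = 14.25 cm.
The intermediate image is 14.25 cm to the right of lens 1, which lies 6.890 cm to the right of lens 2 — a virtual object — so d_o2 = −6.890 cm.
Lens 2: 1/d_i2 = 1/f₂ − 1/d_o2 = 1/(35.7) − 1/(-6.890) = 0.1731, so d_i2 = 5.78 cm.
The final image is real, 5.78 cm to the right of lens 2 (overall magnification ≈ -0.16).

5.78 cm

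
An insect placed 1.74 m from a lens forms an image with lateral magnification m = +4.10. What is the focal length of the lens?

f = 2.30 m (converging)

m = −d_i/d_o ⇒ d_i = −m·d_o = −(+4.10)·(1.74) = -7.134 m.
1/f = 1/d_o + 1/d_i = 1/(1.74) + 1/(-7.134) = 0.4345, so f = 2.30 m.
Since f is positive, the lens is converging.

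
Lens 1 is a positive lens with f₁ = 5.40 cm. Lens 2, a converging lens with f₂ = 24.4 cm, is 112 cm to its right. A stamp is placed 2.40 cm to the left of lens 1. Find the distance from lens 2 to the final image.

30.9 cm

Lens 1: 1/d_i1 = 1/f₁ − 1/d_o1 = 1/(5.40) − 1/(2.40) = -0.2315, so d_i1 = -4.320 cm.
The intermediate image is 4.320 cm to the left of lens 1 (virtual), which is 112 − (-4.320) = 116.3 cm to the left of lens 2, so d_o2 = +116.3 cm.
Lens 2: 1/d_i2 = 1/f₂ − 1/d_o2 = 1/(24.4) − 1/(116.3) = 0.03239, so d_i2 = 30.9 cm.
The final image is real, 30.9 cm to the right of lens 2 (overall magnification ≈ -0.48).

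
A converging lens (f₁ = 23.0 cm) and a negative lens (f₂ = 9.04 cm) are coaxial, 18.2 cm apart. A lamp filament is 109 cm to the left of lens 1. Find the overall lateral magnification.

Lens 1: 1/d_i1 = 1/(23.0) − 1/(109) = 0.03430, so d_i1 = 29.15 cm; m₁ = −d_i1/d_o1 = -0.2674.
d_o2 = 18.2 − (29.15) = -10.95 cm (virtual object).
f₂ = −9.04 cm (diverging).
Lens 2: 1/d_i2 = 1/(-9.04) − 1/(-10.95) = -0.01930, so d_i2 = -51.83 cm; m₂ = −d_i2/d_o2 = -4.733.
m = m₁·m₂ = (-0.2674)(-4.733) = +1.27.

m = +1.27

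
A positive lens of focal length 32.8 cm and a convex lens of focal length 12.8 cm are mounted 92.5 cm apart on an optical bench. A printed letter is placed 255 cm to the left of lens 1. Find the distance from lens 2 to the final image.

16.7 cm

Lens 1: 1/d_i1 = 1/f₁ − 1/d_o1 = 1/(32.8) − 1/(255) = 0.02657, so d_i1 = 37.64 cm.
The intermediate image is 37.64 cm to the right of lens 1, which is 92.5 − (37.64) = 54.86 cm to the left of lens 2, so d_o2 = +54.86 cm.
Lens 2: 1/d_i2 = 1/f₂ − 1/d_o2 = 1/(12.8) − 1/(54.86) = 0.05990, so d_i2 = 16.7 cm.
The final image is real, 16.7 cm to the right of lens 2 (overall magnification ≈ 0.045).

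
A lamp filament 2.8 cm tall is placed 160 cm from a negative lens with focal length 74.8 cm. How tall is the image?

For a negative lens, f = -74.8 cm.
1/d_i = 1/f − 1/d_o = 1/(-74.80) − 1/(160) = -0.01962, so d_i = -50.97 cm.
m = −d_i/d_o = +0.3186.
|h_i| = |m|·h_o = 0.3186 × 2.8 = 0.892 cm. The image is virtual, upright and reduced, on the same side as the object.

0.892 cm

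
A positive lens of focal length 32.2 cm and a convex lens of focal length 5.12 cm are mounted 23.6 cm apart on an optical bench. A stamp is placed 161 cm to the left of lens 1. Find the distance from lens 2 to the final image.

Lens 1: 1/d_i1 = 1/f₁ − 1/d_o1 = 1/(32.2) − 1/(161) = 0.02484, so d_i1 = 40.25 cm.
The intermediate image is 40.25 cm to the right of lens 1, which lies 16.65 cm to the right of lens 2 — a virtual object — so d_o2 = −16.65 cm.
Lens 2: 1/d_i2 = 1/f₂ − 1/d_o2 = 1/(5.12) − 1/(-16.65) = 0.2554, so d_i2 = 3.92 cm.
The final image is real, 3.92 cm to the right of lens 2 (overall magnification ≈ -0.059).

3.92 cm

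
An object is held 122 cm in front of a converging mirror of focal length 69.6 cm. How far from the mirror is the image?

Mirror equation: 1/v = 1/f − 1/u = 1/(69.60) − 1/(122) = 0.01437 − 0.008197 = 0.006171, so v = 162 cm.
The image is real, inverted and enlarged, in front of the mirror.

162 cm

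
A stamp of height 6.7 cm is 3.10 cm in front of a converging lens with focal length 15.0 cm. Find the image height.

1/d_i = 1/f − 1/d_o = 1/(15.00) − 1/(3.10) = -0.2559, so d_i = -3.908 cm.
m = −d_i/d_o = +1.261.
|h_i| = |m|·h_o = 1.261 × 6.7 = 8.45 cm. The image is virtual, upright and enlarged, on the same side as the object.

8.45 cm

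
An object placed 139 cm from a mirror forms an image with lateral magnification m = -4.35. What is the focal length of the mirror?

m = −d_i/d_o ⇒ d_i = −m·d_o = −(-4.35)·(139) = 604.6 cm.
1/f = 1/d_o + 1/d_i = 1/(139) + 1/(604.6) = 0.008848, so f = 113 cm.
Since f is positive, the mirror is concave.

f = 113 cm (concave)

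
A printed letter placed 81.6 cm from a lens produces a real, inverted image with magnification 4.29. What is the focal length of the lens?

m = −d_i/d_o ⇒ d_i = −m·d_o = −(-4.29)·(81.6) = 350.1 cm.
1/f = 1/d_o + 1/d_i = 1/(81.6) + 1/(350.1) = 0.01511, so f = 66.2 cm.
Since f is positive, the lens is converging.

f = 66.2 cm (converging)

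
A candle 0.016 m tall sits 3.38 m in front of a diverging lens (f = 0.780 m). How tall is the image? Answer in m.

For a diverging lens, f = -0.780 m.
1/d_i = 1/f − 1/d_o = 1/(-0.7800) − 1/(3.38) = -1.578, so d_i = -0.6338 m.
m = −d_i/d_o = +0.1875.
|h_i| = |m|·h_o = 0.1875 × 0.016 = 0.00300 m. The image is virtual, upright and reduced, on the same side as the object.

0.00300 m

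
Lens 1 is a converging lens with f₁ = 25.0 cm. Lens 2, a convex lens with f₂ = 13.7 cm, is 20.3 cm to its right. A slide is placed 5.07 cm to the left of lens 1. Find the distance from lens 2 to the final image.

Lens 1: 1/d_i1 = 1/f₁ − 1/d_o1 = 1/(25.0) − 1/(5.07) = -0.1572, so d_i1 = -6.360 cm.
The intermediate image is 6.360 cm to the left of lens 1 (virtual), which is 20.3 − (-6.360) = 26.66 cm to the left of lens 2, so d_o2 = +26.66 cm.
Lens 2: 1/d_i2 = 1/f₂ − 1/d_o2 = 1/(13.7) − 1/(26.66) = 0.03548, so d_i2 = 28.2 cm.
The final image is real, 28.2 cm to the right of lens 2 (overall magnification ≈ -1.3).

28.2 cm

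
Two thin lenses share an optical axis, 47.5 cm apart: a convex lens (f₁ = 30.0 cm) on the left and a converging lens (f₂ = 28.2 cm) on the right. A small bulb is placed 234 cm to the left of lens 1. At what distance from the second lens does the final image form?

Lens 1: 1/d_i1 = 1/f₁ − 1/d_o1 = 1/(30.0) − 1/(234) = 0.02906, so d_i1 = 34.41 cm.
The intermediate image is 34.41 cm to the right of lens 1, which is 47.5 − (34.41) = 13.09 cm to the left of lens 2, so d_o2 = +13.09 cm.
Lens 2: 1/d_i2 = 1/f₂ − 1/d_o2 = 1/(28.2) − 1/(13.09) = -0.04093, so d_i2 = -24.4 cm.
The final image is virtual, 24.4 cm to the left of lens 2 (overall magnification ≈ -0.27).

24.4 cm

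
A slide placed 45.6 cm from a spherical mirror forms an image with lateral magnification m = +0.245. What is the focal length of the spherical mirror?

f = -14.8 cm (convex)

m = −d_i/d_o ⇒ d_i = −m·d_o = −(+0.245)·(45.6) = -11.17 cm.
1/f = 1/d_o + 1/d_i = 1/(45.6) + 1/(-11.17) = -0.06760, so f = -14.8 cm.
Since f is negative, the spherical mirror is convex.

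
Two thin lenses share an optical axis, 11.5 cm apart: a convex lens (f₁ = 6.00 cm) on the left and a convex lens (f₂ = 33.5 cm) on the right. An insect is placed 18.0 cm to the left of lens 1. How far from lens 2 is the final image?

Lens 1: 1/d_i1 = 1/f₁ − 1/d_o1 = 1/(6.00) − 1/(18.0) = 0.1111, so d_i1 = 9.000 cm.
The intermediate image is 9.000 cm to the right of lens 1, which is 11.5 − (9.000) = 2.500 cm to the left of lens 2, so d_o2 = +2.500 cm.
Lens 2: 1/d_i2 = 1/f₂ − 1/d_o2 = 1/(33.5) − 1/(2.500) = -0.3701, so d_i2 = -2.70 cm.
The final image is virtual, 2.70 cm to the left of lens 2 (overall magnification ≈ -0.54).

2.70 cm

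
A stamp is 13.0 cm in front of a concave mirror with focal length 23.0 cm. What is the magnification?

1/d_i = 1/f − 1/d_o = 1/(23.00) − 1/(13.0) = -0.03344, so d_i = -29.90 cm.
m = −d_i/d_o = −(-29.90)/(13.0) = +2.30.
The image is virtual, upright and enlarged, behind the mirror.

m = +2.30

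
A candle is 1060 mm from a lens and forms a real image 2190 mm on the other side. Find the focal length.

Real image ⇒ d_i = +2190 mm.
1/f = 1/d_o + 1/d_i = 1/(1060) + 1/(2190) = 0.001400, so f = 714 mm.
Since f is positive, the lens is converging.

f = 714 mm (converging)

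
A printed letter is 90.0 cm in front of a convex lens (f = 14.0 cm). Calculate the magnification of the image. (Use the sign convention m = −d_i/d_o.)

m = -0.184

1/d_i = 1/f − 1/d_o = 1/(14.00) − 1/(90.0) = 0.06032, so d_i = 16.58 cm.
m = −d_i/d_o = −(16.58)/(90.0) = -0.184.
The image is real, inverted and reduced, on the far side of the lens.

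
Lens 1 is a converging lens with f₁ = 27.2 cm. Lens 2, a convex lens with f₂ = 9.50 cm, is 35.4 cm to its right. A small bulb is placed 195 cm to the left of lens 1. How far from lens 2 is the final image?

Lens 1: 1/d_i1 = 1/f₁ − 1/d_o1 = 1/(27.2) − 1/(195) = 0.03164, so d_i1 = 31.61 cm.
The intermediate image is 31.61 cm to the right of lens 1, which is 35.4 − (31.61) = 3.790 cm to the left of lens 2, so d_o2 = +3.790 cm.
Lens 2: 1/d_i2 = 1/f₂ − 1/d_o2 = 1/(9.50) − 1/(3.790) = -0.1586, so d_i2 = -6.31 cm.
The final image is virtual, 6.31 cm to the left of lens 2 (overall magnification ≈ -0.27).

6.31 cm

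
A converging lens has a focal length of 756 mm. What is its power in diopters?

f = 75.6 cm = 0.756 m.
P = 1/f = 1/(0.756 m) = +1.32 D.

P = +1.32 D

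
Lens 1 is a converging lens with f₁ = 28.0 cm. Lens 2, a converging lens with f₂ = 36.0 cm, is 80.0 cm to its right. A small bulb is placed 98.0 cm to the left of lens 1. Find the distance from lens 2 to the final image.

306 cm

Lens 1: 1/d_i1 = 1/f₁ − 1/d_o1 = 1/(28.0) − 1/(98.0) = 0.02551, so d_i1 = 39.20 cm.
The intermediate image is 39.20 cm to the right of lens 1, which is 80.0 − (39.20) = 40.80 cm to the left of lens 2, so d_o2 = +40.80 cm.
Lens 2: 1/d_i2 = 1/f₂ − 1/d_o2 = 1/(36.0) − 1/(40.80) = 0.003268, so d_i2 = 306 cm.
The final image is real, 306 cm to the right of lens 2 (overall magnification ≈ 3.0).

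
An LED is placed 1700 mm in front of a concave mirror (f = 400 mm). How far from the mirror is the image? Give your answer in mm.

523 mm

Mirror equation: 1/v = 1/f − 1/u = 1/(400.0) − 1/(1700) = 0.002500 − 0.0005882 = 0.001912, so v = 523 mm.
The image is real, inverted and reduced, in front of the mirror.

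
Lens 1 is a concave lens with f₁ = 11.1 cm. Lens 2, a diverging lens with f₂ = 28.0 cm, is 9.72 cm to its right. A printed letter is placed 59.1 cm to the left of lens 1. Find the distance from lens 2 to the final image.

11.3 cm

Lens 1 is diverging, so f₁ = −11.1 cm.
Lens 1: 1/d_i1 = 1/f₁ − 1/d_o1 = 1/(-11.1) − 1/(59.1) = -0.1070, so d_i1 = -9.345 cm.
The intermediate image is 9.345 cm to the left of lens 1 (virtual), which is 9.72 − (-9.345) = 19.07 cm to the left of lens 2, so d_o2 = +19.07 cm.
Lens 2 is diverging, so f₂ = −28.0 cm.
Lens 2: 1/d_i2 = 1/f₂ − 1/d_o2 = 1/(-28.0) − 1/(19.07) = -0.08815, so d_i2 = -11.3 cm.
The final image is virtual, 11.3 cm to the left of lens 2 (overall magnification ≈ 0.094).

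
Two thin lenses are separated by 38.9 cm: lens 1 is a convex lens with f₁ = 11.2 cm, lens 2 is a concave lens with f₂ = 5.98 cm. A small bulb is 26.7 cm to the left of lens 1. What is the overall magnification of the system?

m = -0.169

Lens 1: 1/d_i1 = 1/(11.2) − 1/(26.7) = 0.05183, so d_i1 = 19.29 cm; m₁ = −d_i1/d_o1 = -0.7225.
d_o2 = 38.9 − (19.29) = 19.61 cm.
f₂ = −5.98 cm (diverging).
Lens 2: 1/d_i2 = 1/(-5.98) − 1/(19.61) = -0.2182, so d_i2 = -4.583 cm; m₂ = −d_i2/d_o2 = +0.2337.
m = m₁·m₂ = (-0.7225)(+0.2337) = -0.169.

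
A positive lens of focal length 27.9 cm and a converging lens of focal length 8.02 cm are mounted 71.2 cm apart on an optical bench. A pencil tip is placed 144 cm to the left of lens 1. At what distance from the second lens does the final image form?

10.3 cm

Lens 1: 1/d_i1 = 1/f₁ − 1/d_o1 = 1/(27.9) − 1/(144) = 0.02890, so d_i1 = 34.60 cm.
The intermediate image is 34.60 cm to the right of lens 1, which is 71.2 − (34.60) = 36.60 cm to the left of lens 2, so d_o2 = +36.60 cm.
Lens 2: 1/d_i2 = 1/f₂ − 1/d_o2 = 1/(8.02) − 1/(36.60) = 0.09737, so d_i2 = 10.3 cm.
The final image is real, 10.3 cm to the right of lens 2 (overall magnification ≈ 0.067).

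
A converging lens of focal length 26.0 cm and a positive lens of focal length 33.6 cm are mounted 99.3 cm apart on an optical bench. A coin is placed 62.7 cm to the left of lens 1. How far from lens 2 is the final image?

86.7 cm

Lens 1: 1/d_i1 = 1/f₁ − 1/d_o1 = 1/(26.0) − 1/(62.7) = 0.02251, so d_i1 = 44.42 cm.
The intermediate image is 44.42 cm to the right of lens 1, which is 99.3 − (44.42) = 54.88 cm to the left of lens 2, so d_o2 = +54.88 cm.
Lens 2: 1/d_i2 = 1/f₂ − 1/d_o2 = 1/(33.6) − 1/(54.88) = 0.01154, so d_i2 = 86.7 cm.
The final image is real, 86.7 cm to the right of lens 2 (overall magnification ≈ 1.1).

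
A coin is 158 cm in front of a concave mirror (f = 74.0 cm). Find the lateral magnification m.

m = -0.881

1/d_i = 1/f − 1/d_o = 1/(74.00) − 1/(158) = 0.007184, so d_i = 139.2 cm.
m = −d_i/d_o = −(139.2)/(158) = -0.881.
The image is real, inverted and reduced, in front of the mirror.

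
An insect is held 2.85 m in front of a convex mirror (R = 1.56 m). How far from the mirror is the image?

0.612 m

f = R/2 = 1.56/2 = 0.7800 m; for a convex mirror, f = -0.7800 m.
Mirror equation: 1/v = 1/f − 1/u = 1/(-0.7800) − 1/(2.85) = -1.282 − 0.3509 = -1.633, so v = -0.612 m.
The image is virtual, upright and reduced, behind the mirror.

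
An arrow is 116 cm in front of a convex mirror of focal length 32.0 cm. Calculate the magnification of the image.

m = +0.216

For a convex mirror, f = -32.0 cm.
1/d_i = 1/f − 1/d_o = 1/(-32.00) − 1/(116) = -0.03987, so d_i = -25.08 cm.
m = −d_i/d_o = −(-25.08)/(116) = +0.216.
The image is virtual, upright and reduced, behind the mirror.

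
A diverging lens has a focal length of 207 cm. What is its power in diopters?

P = -0.483 D

For a diverging lens, f = −207 cm.
f = -207 cm = -2.07 m.
P = 1/f = 1/(-2.07 m) = -0.483 D.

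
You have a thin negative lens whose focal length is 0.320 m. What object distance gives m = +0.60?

For a negative lens, f = -0.320 m.
m = −d_i/d_o ⇒ d_i = −m·d_o.
1/f = 1/d_o + 1/d_i = 1/d_o − 1/(m·d_o) = (1 − 1/m)/d_o, so d_o = f(1 − 1/m) = (-0.3200)(1 − 1/(+0.60)) = 0.213 m.

0.213 m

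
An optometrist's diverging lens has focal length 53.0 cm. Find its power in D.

For a diverging lens, f = −53.0 cm.
f = -53.0 cm = -0.530 m.
P = 1/f = 1/(-0.530 m) = -1.89 D.

P = -1.89 D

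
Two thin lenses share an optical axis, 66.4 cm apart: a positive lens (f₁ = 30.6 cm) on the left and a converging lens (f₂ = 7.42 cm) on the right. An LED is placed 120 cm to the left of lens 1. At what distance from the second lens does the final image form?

10.5 cm

Lens 1: 1/d_i1 = 1/f₁ − 1/d_o1 = 1/(30.6) − 1/(120) = 0.02435, so d_i1 = 41.07 cm.
The intermediate image is 41.07 cm to the right of lens 1, which is 66.4 − (41.07) = 25.33 cm to the left of lens 2, so d_o2 = +25.33 cm.
Lens 2: 1/d_i2 = 1/f₂ − 1/d_o2 = 1/(7.42) − 1/(25.33) = 0.09529, so d_i2 = 10.5 cm.
The final image is real, 10.5 cm to the right of lens 2 (overall magnification ≈ 0.14).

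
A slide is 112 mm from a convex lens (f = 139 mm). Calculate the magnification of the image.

1/d_i = 1/f − 1/d_o = 1/(139.0) − 1/(112) = -0.001734, so d_i = -576.6 mm.
m = −d_i/d_o = −(-576.6)/(112) = +5.15.
The image is virtual, upright and enlarged, on the same side as the object.

m = +5.15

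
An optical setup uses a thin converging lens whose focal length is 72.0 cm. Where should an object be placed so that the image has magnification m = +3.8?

53.1 cm

m = −d_i/d_o ⇒ d_i = −m·d_o.
1/f = 1/d_o + 1/d_i = 1/d_o − 1/(m·d_o) = (1 − 1/m)/d_o, so d_o = f(1 − 1/m) = (72.00)(1 − 1/(+3.8)) = 53.1 cm.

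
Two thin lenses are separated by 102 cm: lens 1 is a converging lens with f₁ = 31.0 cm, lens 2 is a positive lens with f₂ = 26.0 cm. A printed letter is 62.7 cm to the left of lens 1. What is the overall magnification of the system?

Lens 1: 1/d_i1 = 1/(31.0) − 1/(62.7) = 0.01631, so d_i1 = 61.32 cm; m₁ = −d_i1/d_o1 = -0.9780.
d_o2 = 102 − (61.32) = 40.68 cm.
Lens 2: 1/d_i2 = 1/(26.0) − 1/(40.68) = 0.01388, so d_i2 = 72.05 cm; m₂ = −d_i2/d_o2 = -1.771.
m = m₁·m₂ = (-0.9780)(-1.771) = +1.73.

m = +1.73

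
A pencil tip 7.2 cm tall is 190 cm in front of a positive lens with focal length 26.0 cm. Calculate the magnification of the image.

m = -0.159

1/d_i = 1/f − 1/d_o = 1/(26.00) − 1/(190) = 0.03320, so d_i = 30.12 cm.
m = −d_i/d_o = −(30.12)/(190) = -0.159.
The image is real, inverted and reduced, on the far side of the lens.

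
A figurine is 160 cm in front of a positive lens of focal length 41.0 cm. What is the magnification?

1/d_i = 1/f − 1/d_o = 1/(41.00) − 1/(160) = 0.01814, so d_i = 55.13 cm.
m = −d_i/d_o = −(55.13)/(160) = -0.345.
The image is real, inverted and reduced, on the far side of the lens.

m = -0.345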